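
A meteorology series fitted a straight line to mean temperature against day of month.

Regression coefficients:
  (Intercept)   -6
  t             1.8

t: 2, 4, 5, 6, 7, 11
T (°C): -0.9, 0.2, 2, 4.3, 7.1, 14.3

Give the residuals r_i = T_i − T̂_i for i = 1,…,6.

1.5, -1, -1, -0.5, 0.5, 0.5

t=2: T̂ = -6 + 1.8·2 = -2.4; r = -0.9 − (-2.4) = 1.5
t=4: T̂ = -6 + 1.8·4 = 1.2; r = 0.2 − 1.2 = -1
t=5: T̂ = -6 + 1.8·5 = 3; r = 2 − 3 = -1
t=6: T̂ = -6 + 1.8·6 = 4.8; r = 4.3 − 4.8 = -0.5
t=7: T̂ = -6 + 1.8·7 = 6.6; r = 7.1 − 6.6 = 0.5
t=11: T̂ = -6 + 1.8·11 = 13.8; r = 14.3 − 13.8 = 0.5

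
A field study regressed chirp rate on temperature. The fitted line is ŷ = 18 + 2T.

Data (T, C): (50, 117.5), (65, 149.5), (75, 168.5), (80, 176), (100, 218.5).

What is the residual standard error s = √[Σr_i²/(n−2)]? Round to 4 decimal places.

T=50: ŷ = 18 + 2·50 = 118; r = 117.5 − 118 = -0.5
T=65: ŷ = 18 + 2·65 = 148; r = 149.5 − 148 = 1.5
T=75: ŷ = 18 + 2·75 = 168; r = 168.5 − 168 = 0.5
T=80: ŷ = 18 + 2·80 = 178; r = 176 − 178 = -2
T=100: ŷ = 18 + 2·100 = 218; r = 218.5 − 218 = 0.5
SSE = 0.25 + 2.25 + 0.25 + 4 + 0.25 = 7
s = √(7/3) = √2.33333 ≈ 1.5275

s = 1.5275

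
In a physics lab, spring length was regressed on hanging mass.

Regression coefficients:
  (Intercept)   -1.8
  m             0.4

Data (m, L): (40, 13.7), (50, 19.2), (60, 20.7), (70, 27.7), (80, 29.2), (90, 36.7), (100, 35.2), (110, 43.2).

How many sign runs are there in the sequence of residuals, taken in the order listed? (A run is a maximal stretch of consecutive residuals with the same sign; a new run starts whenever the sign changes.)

m=40: ŷ = -1.8 + 0.4·40 = 14.2; e = 13.7 − 14.2 = -0.5
m=50: ŷ = -1.8 + 0.4·50 = 18.2; e = 19.2 − 18.2 = 1
m=60: ŷ = -1.8 + 0.4·60 = 22.2; e = 20.7 − 22.2 = -1.5
m=70: ŷ = -1.8 + 0.4·70 = 26.2; e = 27.7 − 26.2 = 1.5
m=80: ŷ = -1.8 + 0.4·80 = 30.2; e = 29.2 − 30.2 = -1
m=90: ŷ = -1.8 + 0.4·90 = 34.2; e = 36.7 − 34.2 = 2.5
m=100: ŷ = -1.8 + 0.4·100 = 38.2; e = 35.2 − 38.2 = -3
m=110: ŷ = -1.8 + 0.4·110 = 42.2; e = 43.2 − 42.2 = 1
Signs: − + − + − + − +
Runs: −×1, +×1, −×1, +×1, −×1, +×1, −×1, +×1 → 8

8 runs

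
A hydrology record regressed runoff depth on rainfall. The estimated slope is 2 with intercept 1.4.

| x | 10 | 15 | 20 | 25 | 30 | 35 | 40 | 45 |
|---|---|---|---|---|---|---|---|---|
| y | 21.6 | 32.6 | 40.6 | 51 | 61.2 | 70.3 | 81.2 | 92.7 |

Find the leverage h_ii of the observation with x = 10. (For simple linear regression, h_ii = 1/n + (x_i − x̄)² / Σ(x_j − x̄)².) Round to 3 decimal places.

x̄ = (10 + 15 + 20 + 25 + 30 + 35 + 40 + 45)/8 = 27.5
Σ(x − x̄)² = 306.25 + 156.25 + 56.25 + 6.25 + 6.25 + 56.25 + 156.25 + 306.25 = 1050
h = 1/8 + (-17.5)²/1050 = 0.125 + 0.291667 = 0.417

h = 0.417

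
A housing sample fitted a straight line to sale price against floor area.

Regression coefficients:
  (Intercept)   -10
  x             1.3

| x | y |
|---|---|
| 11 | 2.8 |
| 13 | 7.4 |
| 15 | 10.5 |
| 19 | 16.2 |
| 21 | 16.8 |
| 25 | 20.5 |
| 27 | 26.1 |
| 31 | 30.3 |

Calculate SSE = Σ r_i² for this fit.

SSE = 11

x=11: ŷ = -10 + 1.3·11 = 4.3; r = 2.8 − 4.3 = -1.5
x=13: ŷ = -10 + 1.3·13 = 6.9; r = 7.4 − 6.9 = 0.5
x=15: ŷ = -10 + 1.3·15 = 9.5; r = 10.5 − 9.5 = 1
x=19: ŷ = -10 + 1.3·19 = 14.7; r = 16.2 − 14.7 = 1.5
x=21: ŷ = -10 + 1.3·21 = 17.3; r = 16.8 − 17.3 = -0.5
x=25: ŷ = -10 + 1.3·25 = 22.5; r = 20.5 − 22.5 = -2
x=27: ŷ = -10 + 1.3·27 = 25.1; r = 26.1 − 25.1 = 1
x=31: ŷ = -10 + 1.3·31 = 30.3; r = 30.3 − 30.3 = 0
SSE = 2.25 + 0.25 + 1 + 2.25 + 0.25 + 4 + 1 + 0 = 11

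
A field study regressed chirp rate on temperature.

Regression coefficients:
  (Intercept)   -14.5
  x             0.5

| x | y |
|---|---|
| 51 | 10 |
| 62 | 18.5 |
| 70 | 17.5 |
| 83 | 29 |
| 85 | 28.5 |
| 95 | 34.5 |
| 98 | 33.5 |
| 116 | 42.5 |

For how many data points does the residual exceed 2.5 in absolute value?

x=51: ŷ = -14.5 + 0.5·51 = 11; r = 10 − 11 = -1
x=62: ŷ = -14.5 + 0.5·62 = 16.5; r = 18.5 − 16.5 = 2
x=70: ŷ = -14.5 + 0.5·70 = 20.5; r = 17.5 − 20.5 = -3
x=83: ŷ = -14.5 + 0.5·83 = 27; r = 29 − 27 = 2
x=85: ŷ = -14.5 + 0.5·85 = 28; r = 28.5 − 28 = 0.5
x=95: ŷ = -14.5 + 0.5·95 = 33; r = 34.5 − 33 = 1.5
x=98: ŷ = -14.5 + 0.5·98 = 34.5; r = 33.5 − 34.5 = -1
x=116: ŷ = -14.5 + 0.5·116 = 43.5; r = 42.5 − 43.5 = -1
|r| > 2.5: x=70 (|r|=3) → 1

1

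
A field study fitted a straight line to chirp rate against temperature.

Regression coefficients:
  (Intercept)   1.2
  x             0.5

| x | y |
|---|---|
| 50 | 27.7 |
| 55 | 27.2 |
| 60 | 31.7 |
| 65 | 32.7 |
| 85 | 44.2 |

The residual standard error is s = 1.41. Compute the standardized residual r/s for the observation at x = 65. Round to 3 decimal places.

-0.709

ŷ = 1.2 + 0.5·65 = 33.7
r = 32.7 − 33.7 = -1
r/s = -1 / 1.41 = -0.709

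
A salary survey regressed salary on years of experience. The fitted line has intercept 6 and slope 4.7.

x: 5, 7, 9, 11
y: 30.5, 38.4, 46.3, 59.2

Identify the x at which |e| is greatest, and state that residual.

x = 9, e = -2

x=5: ŷ = 6 + 4.7·5 = 29.5; e = 30.5 − 29.5 = 1
x=7: ŷ = 6 + 4.7·7 = 38.9; e = 38.4 − 38.9 = -0.5
x=9: ŷ = 6 + 4.7·9 = 48.3; e = 46.3 − 48.3 = -2
x=11: ŷ = 6 + 4.7·11 = 57.7; e = 59.2 − 57.7 = 1.5
Largest |e| is 2 at x = 9, residual -2.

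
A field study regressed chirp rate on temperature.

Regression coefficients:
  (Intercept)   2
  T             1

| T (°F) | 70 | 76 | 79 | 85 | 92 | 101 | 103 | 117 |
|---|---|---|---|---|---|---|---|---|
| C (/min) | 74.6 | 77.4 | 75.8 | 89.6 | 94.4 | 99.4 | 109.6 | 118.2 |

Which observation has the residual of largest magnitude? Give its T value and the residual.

T = 79, r = -5.2

T=70: ŷ = 2 + 70 = 72; r = 74.6 − 72 = 2.6
T=76: ŷ = 2 + 76 = 78; r = 77.4 − 78 = -0.6
T=79: ŷ = 2 + 79 = 81; r = 75.8 − 81 = -5.2
T=85: ŷ = 2 + 85 = 87; r = 89.6 − 87 = 2.6
T=92: ŷ = 2 + 92 = 94; r = 94.4 − 94 = 0.4
T=101: ŷ = 2 + 101 = 103; r = 99.4 − 103 = -3.6
T=103: ŷ = 2 + 103 = 105; r = 109.6 − 105 = 4.6
T=117: ŷ = 2 + 117 = 119; r = 118.2 − 119 = -0.8
Largest |r| is 5.2 at T = 79, residual -5.2.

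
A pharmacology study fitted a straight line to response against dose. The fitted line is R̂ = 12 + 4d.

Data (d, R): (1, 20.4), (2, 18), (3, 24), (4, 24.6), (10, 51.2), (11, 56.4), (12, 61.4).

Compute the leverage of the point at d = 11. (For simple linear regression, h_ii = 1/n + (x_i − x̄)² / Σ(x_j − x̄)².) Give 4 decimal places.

d̄ = (1 + 2 + 3 + 4 + 10 + 11 + 12)/7 = 6.14286
Σ(d − d̄)² = 26.449 + 17.1633 + 9.87755 + 4.59184 + 14.8776 + 23.5918 + 34.3061 = 130.857
h = 1/7 + (4.85714)²/130.857 = 0.142857 + 0.180287 = 0.3231

h = 0.3231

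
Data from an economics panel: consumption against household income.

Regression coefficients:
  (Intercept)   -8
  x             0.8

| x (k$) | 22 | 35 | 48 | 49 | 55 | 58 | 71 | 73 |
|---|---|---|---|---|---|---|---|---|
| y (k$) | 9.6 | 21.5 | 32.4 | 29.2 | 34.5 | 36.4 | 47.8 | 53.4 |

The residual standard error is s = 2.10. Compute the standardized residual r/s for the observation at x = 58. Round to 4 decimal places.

-0.9524

ŷ = -8 + 0.8·58 = 38.4
r = 36.4 − 38.4 = -2
r/s = -2 / 2.10 = -0.9524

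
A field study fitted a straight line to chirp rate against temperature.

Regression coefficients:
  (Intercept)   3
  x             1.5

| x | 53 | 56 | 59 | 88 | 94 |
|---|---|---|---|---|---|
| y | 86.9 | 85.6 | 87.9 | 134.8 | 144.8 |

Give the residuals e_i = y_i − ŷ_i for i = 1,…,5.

4.4, -1.4, -3.6, -0.2, 0.8

x=53: ŷ = 3 + 1.5·53 = 82.5; e = 86.9 − 82.5 = 4.4
x=56: ŷ = 3 + 1.5·56 = 87; e = 85.6 − 87 = -1.4
x=59: ŷ = 3 + 1.5·59 = 91.5; e = 87.9 − 91.5 = -3.6
x=88: ŷ = 3 + 1.5·88 = 135; e = 134.8 − 135 = -0.2
x=94: ŷ = 3 + 1.5·94 = 144; e = 144.8 − 144 = 0.8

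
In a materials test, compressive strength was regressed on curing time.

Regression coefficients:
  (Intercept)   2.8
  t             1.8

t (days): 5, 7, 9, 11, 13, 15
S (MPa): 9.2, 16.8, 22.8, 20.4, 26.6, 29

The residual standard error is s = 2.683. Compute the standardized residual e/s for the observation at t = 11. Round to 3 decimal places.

-0.820

ŷ = 2.8 + 1.8·11 = 22.6
e = 20.4 − 22.6 = -2.2
e/s = -2.2 / 2.683 = -0.820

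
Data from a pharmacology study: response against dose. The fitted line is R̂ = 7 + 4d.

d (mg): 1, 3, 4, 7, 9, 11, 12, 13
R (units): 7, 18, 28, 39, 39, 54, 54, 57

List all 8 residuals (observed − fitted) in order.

-4, -1, 5, 4, -4, 3, -1, -2

d=1: R̂ = 7 + 4·1 = 11; e = 7 − 11 = -4
d=3: R̂ = 7 + 4·3 = 19; e = 18 − 19 = -1
d=4: R̂ = 7 + 4·4 = 23; e = 28 − 23 = 5
d=7: R̂ = 7 + 4·7 = 35; e = 39 − 35 = 4
d=9: R̂ = 7 + 4·9 = 43; e = 39 − 43 = -4
d=11: R̂ = 7 + 4·11 = 51; e = 54 − 51 = 3
d=12: R̂ = 7 + 4·12 = 55; e = 54 − 55 = -1
d=13: R̂ = 7 + 4·13 = 59; e = 57 − 59 = -2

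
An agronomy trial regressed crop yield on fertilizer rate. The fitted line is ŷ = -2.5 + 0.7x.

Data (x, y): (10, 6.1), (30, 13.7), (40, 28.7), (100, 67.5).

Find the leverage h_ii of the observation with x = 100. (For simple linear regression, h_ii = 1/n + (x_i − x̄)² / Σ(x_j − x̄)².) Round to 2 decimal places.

h = 0.92

x̄ = (10 + 30 + 40 + 100)/4 = 45
Σ(x − x̄)² = 1225 + 225 + 25 + 3025 = 4500
h = 1/4 + (55)²/4500 = 0.25 + 0.672222 = 0.92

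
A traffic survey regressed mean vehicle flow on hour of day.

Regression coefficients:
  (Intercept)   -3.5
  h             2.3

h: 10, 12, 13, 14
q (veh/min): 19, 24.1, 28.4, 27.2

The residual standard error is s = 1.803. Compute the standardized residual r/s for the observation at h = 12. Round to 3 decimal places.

q̂ = -3.5 + 2.3·12 = 24.1
r = 24.1 − 24.1 = 0
r/s = 0 / 1.803 = 0.000

0.000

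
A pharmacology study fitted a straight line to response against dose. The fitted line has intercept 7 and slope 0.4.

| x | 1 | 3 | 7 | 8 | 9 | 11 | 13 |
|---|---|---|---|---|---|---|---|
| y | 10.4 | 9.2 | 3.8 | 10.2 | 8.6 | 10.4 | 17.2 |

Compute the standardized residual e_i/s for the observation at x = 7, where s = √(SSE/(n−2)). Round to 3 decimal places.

x=1: ŷ = 7 + 0.4·1 = 7.4; e = 10.4 − 7.4 = 3
x=3: ŷ = 7 + 0.4·3 = 8.2; e = 9.2 − 8.2 = 1
x=7: ŷ = 7 + 0.4·7 = 9.8; e = 3.8 − 9.8 = -6
x=8: ŷ = 7 + 0.4·8 = 10.2; e = 10.2 − 10.2 = 0
x=9: ŷ = 7 + 0.4·9 = 10.6; e = 8.6 − 10.6 = -2
x=11: ŷ = 7 + 0.4·11 = 11.4; e = 10.4 − 11.4 = -1
x=13: ŷ = 7 + 0.4·13 = 12.2; e = 17.2 − 12.2 = 5
SSE = 9 + 1 + 36 + 0 + 4 + 1 + 25 = 76
s = √(76/5) = 3.89872
e/s = -6 / 3.89872 = -1.539

-1.539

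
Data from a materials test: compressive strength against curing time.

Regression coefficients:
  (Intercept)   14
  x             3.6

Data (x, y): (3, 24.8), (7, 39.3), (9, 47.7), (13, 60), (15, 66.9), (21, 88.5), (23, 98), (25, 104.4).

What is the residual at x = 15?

ŷ = 14 + 3.6·15 = 68
r = 66.9 − 68 = -1.1

r = -1.1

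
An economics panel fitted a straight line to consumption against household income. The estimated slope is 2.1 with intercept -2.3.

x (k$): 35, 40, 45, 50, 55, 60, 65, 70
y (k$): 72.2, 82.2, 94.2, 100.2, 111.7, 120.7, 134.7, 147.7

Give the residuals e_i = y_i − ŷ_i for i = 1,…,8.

1, 0.5, 2, -2.5, -1.5, -3, 0.5, 3

x=35: ŷ = -2.3 + 2.1·35 = 71.2; e = 72.2 − 71.2 = 1
x=40: ŷ = -2.3 + 2.1·40 = 81.7; e = 82.2 − 81.7 = 0.5
x=45: ŷ = -2.3 + 2.1·45 = 92.2; e = 94.2 − 92.2 = 2
x=50: ŷ = -2.3 + 2.1·50 = 102.7; e = 100.2 − 102.7 = -2.5
x=55: ŷ = -2.3 + 2.1·55 = 113.2; e = 111.7 − 113.2 = -1.5
x=60: ŷ = -2.3 + 2.1·60 = 123.7; e = 120.7 − 123.7 = -3
x=65: ŷ = -2.3 + 2.1·65 = 134.2; e = 134.7 − 134.2 = 0.5
x=70: ŷ = -2.3 + 2.1·70 = 144.7; e = 147.7 − 144.7 = 3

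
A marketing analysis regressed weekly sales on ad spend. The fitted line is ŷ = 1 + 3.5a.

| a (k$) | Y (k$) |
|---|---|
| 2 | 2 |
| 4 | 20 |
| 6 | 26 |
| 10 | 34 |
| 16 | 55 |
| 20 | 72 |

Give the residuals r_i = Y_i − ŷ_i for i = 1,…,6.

a=2: ŷ = 1 + 3.5·2 = 8; r = 2 − 8 = -6
a=4: ŷ = 1 + 3.5·4 = 15; r = 20 − 15 = 5
a=6: ŷ = 1 + 3.5·6 = 22; r = 26 − 22 = 4
a=10: ŷ = 1 + 3.5·10 = 36; r = 34 − 36 = -2
a=16: ŷ = 1 + 3.5·16 = 57; r = 55 − 57 = -2
a=20: ŷ = 1 + 3.5·20 = 71; r = 72 − 71 = 1

-6, 5, 4, -2, -2, 1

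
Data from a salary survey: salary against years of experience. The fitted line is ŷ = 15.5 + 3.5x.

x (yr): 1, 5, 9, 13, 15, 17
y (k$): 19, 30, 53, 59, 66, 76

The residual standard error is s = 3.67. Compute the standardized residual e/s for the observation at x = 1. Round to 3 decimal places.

ŷ = 15.5 + 3.5·1 = 19
e = 19 − 19 = 0
e/s = 0 / 3.67 = 0.000

0.000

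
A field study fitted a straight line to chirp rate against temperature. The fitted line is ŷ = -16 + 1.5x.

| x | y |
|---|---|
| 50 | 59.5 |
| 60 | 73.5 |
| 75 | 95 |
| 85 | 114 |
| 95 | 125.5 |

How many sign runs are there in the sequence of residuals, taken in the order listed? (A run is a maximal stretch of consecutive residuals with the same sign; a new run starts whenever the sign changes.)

4 runs

x=50: ŷ = -16 + 1.5·50 = 59; e = 59.5 − 59 = 0.5
x=60: ŷ = -16 + 1.5·60 = 74; e = 73.5 − 74 = -0.5
x=75: ŷ = -16 + 1.5·75 = 96.5; e = 95 − 96.5 = -1.5
x=85: ŷ = -16 + 1.5·85 = 111.5; e = 114 − 111.5 = 2.5
x=95: ŷ = -16 + 1.5·95 = 126.5; e = 125.5 − 126.5 = -1
Signs: + − − + −
Runs: +×1, −×2, +×1, −×1 → 4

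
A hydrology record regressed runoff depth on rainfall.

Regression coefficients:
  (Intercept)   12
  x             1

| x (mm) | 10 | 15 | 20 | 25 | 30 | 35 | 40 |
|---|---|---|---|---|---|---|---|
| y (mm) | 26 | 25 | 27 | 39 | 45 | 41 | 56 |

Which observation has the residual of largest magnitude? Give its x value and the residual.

x = 35, e = -6

x=10: ŷ = 12 + 10 = 22; e = 26 − 22 = 4
x=15: ŷ = 12 + 15 = 27; e = 25 − 27 = -2
x=20: ŷ = 12 + 20 = 32; e = 27 − 32 = -5
x=25: ŷ = 12 + 25 = 37; e = 39 − 37 = 2
x=30: ŷ = 12 + 30 = 42; e = 45 − 42 = 3
x=35: ŷ = 12 + 35 = 47; e = 41 − 47 = -6
x=40: ŷ = 12 + 40 = 52; e = 56 − 52 = 4
Largest |e| is 6 at x = 35, residual -6.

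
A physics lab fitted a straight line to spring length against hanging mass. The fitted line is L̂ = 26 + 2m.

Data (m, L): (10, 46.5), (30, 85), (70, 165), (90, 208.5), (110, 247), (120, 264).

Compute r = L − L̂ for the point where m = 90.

r = 2.5

L̂ = 26 + 2·90 = 206
r = 208.5 − 206 = 2.5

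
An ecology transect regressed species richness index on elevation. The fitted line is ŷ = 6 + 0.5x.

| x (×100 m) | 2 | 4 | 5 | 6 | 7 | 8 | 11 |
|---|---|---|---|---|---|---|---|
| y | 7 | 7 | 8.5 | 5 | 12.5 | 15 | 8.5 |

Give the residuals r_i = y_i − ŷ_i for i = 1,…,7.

0, -1, 0, -4, 3, 5, -3

x=2: ŷ = 6 + 0.5·2 = 7; r = 7 − 7 = 0
x=4: ŷ = 6 + 0.5·4 = 8; r = 7 − 8 = -1
x=5: ŷ = 6 + 0.5·5 = 8.5; r = 8.5 − 8.5 = 0
x=6: ŷ = 6 + 0.5·6 = 9; r = 5 − 9 = -4
x=7: ŷ = 6 + 0.5·7 = 9.5; r = 12.5 − 9.5 = 3
x=8: ŷ = 6 + 0.5·8 = 10; r = 15 − 10 = 5
x=11: ŷ = 6 + 0.5·11 = 11.5; r = 8.5 − 11.5 = -3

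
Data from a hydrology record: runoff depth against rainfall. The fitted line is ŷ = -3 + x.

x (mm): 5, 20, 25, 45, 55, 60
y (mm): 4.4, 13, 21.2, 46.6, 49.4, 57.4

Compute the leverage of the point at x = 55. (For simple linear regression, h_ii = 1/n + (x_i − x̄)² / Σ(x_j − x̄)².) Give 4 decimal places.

h = 0.3369

x̄ = (5 + 20 + 25 + 45 + 55 + 60)/6 = 35
Σ(x − x̄)² = 900 + 225 + 100 + 100 + 400 + 625 = 2350
h = 1/6 + (20)²/2350 = 0.166667 + 0.170213 = 0.3369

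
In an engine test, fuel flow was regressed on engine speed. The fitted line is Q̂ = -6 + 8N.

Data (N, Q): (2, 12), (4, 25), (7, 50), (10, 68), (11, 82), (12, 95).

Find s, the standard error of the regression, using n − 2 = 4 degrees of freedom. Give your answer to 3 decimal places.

N=2: Q̂ = -6 + 8·2 = 10; e = 12 − 10 = 2
N=4: Q̂ = -6 + 8·4 = 26; e = 25 − 26 = -1
N=7: Q̂ = -6 + 8·7 = 50; e = 50 − 50 = 0
N=10: Q̂ = -6 + 8·10 = 74; e = 68 − 74 = -6
N=11: Q̂ = -6 + 8·11 = 82; e = 82 − 82 = 0
N=12: Q̂ = -6 + 8·12 = 90; e = 95 − 90 = 5
SSE = 4 + 1 + 0 + 36 + 0 + 25 = 66
s = √(66/4) = √16.5 ≈ 4.062

s = 4.062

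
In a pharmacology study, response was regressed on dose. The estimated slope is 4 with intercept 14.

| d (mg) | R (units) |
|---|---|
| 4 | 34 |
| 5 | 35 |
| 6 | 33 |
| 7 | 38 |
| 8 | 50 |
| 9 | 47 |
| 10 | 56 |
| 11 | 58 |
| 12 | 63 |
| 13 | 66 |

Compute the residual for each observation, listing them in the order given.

4, 1, -5, -4, 4, -3, 2, 0, 1, 0

d=4: R̂ = 14 + 4·4 = 30; e = 34 − 30 = 4
d=5: R̂ = 14 + 4·5 = 34; e = 35 − 34 = 1
d=6: R̂ = 14 + 4·6 = 38; e = 33 − 38 = -5
d=7: R̂ = 14 + 4·7 = 42; e = 38 − 42 = -4
d=8: R̂ = 14 + 4·8 = 46; e = 50 − 46 = 4
d=9: R̂ = 14 + 4·9 = 50; e = 47 − 50 = -3
d=10: R̂ = 14 + 4·10 = 54; e = 56 − 54 = 2
d=11: R̂ = 14 + 4·11 = 58; e = 58 − 58 = 0
d=12: R̂ = 14 + 4·12 = 62; e = 63 − 62 = 1
d=13: R̂ = 14 + 4·13 = 66; e = 66 − 66 = 0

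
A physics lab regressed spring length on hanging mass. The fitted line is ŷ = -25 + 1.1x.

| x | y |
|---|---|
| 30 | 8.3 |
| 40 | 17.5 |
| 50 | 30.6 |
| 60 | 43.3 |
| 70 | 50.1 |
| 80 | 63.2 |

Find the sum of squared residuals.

SSE = 11.64

x=30: ŷ = -25 + 1.1·30 = 8; r = 8.3 − 8 = 0.3
x=40: ŷ = -25 + 1.1·40 = 19; r = 17.5 − 19 = -1.5
x=50: ŷ = -25 + 1.1·50 = 30; r = 30.6 − 30 = 0.6
x=60: ŷ = -25 + 1.1·60 = 41; r = 43.3 − 41 = 2.3
x=70: ŷ = -25 + 1.1·70 = 52; r = 50.1 − 52 = -1.9
x=80: ŷ = -25 + 1.1·80 = 63; r = 63.2 − 63 = 0.2
SSE = 0.09 + 2.25 + 0.36 + 5.29 + 3.61 + 0.04 = 11.64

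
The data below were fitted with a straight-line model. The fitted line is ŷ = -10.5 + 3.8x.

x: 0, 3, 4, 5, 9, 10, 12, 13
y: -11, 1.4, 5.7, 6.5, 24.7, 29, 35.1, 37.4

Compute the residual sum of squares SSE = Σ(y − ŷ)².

SSE = 11

x=0: ŷ = -10.5 + 3.8·0 = -10.5; r = -11 − (-10.5) = -0.5
x=3: ŷ = -10.5 + 3.8·3 = 0.9; r = 1.4 − 0.9 = 0.5
x=4: ŷ = -10.5 + 3.8·4 = 4.7; r = 5.7 − 4.7 = 1
x=5: ŷ = -10.5 + 3.8·5 = 8.5; r = 6.5 − 8.5 = -2
x=9: ŷ = -10.5 + 3.8·9 = 23.7; r = 24.7 − 23.7 = 1
x=10: ŷ = -10.5 + 3.8·10 = 27.5; r = 29 − 27.5 = 1.5
x=12: ŷ = -10.5 + 3.8·12 = 35.1; r = 35.1 − 35.1 = 0
x=13: ŷ = -10.5 + 3.8·13 = 38.9; r = 37.4 − 38.9 = -1.5
SSE = 0.25 + 0.25 + 1 + 4 + 1 + 2.25 + 0 + 2.25 = 11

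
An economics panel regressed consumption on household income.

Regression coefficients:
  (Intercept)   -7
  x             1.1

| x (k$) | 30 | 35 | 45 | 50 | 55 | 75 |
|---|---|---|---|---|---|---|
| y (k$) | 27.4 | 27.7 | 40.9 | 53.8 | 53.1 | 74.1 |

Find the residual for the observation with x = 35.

e = -3.8

ŷ = -7 + 1.1·35 = 31.5
e = 27.7 − 31.5 = -3.8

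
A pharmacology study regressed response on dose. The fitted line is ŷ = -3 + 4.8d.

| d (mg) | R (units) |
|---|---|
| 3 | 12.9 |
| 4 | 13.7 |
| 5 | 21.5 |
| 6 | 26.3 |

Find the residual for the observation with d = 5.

e = 0.5

ŷ = -3 + 4.8·5 = 21
e = 21.5 − 21 = 0.5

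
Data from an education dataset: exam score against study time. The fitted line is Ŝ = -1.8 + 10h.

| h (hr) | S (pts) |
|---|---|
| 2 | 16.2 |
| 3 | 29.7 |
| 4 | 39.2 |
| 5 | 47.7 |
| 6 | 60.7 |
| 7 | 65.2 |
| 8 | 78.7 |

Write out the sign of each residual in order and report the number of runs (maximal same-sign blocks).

h=2: Ŝ = -1.8 + 10·2 = 18.2; r = 16.2 − 18.2 = -2
h=3: Ŝ = -1.8 + 10·3 = 28.2; r = 29.7 − 28.2 = 1.5
h=4: Ŝ = -1.8 + 10·4 = 38.2; r = 39.2 − 38.2 = 1
h=5: Ŝ = -1.8 + 10·5 = 48.2; r = 47.7 − 48.2 = -0.5
h=6: Ŝ = -1.8 + 10·6 = 58.2; r = 60.7 − 58.2 = 2.5
h=7: Ŝ = -1.8 + 10·7 = 68.2; r = 65.2 − 68.2 = -3
h=8: Ŝ = -1.8 + 10·8 = 78.2; r = 78.7 − 78.2 = 0.5
Signs: − + + − + − +
Runs: −×1, +×2, −×1, +×1, −×1, +×1 → 6

6 runs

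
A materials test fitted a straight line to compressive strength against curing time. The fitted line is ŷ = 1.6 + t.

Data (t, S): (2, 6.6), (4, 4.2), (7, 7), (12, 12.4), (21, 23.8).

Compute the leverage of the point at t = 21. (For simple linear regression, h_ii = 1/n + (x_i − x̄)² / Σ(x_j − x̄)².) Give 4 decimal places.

t̄ = (2 + 4 + 7 + 12 + 21)/5 = 9.2
Σ(t − t̄)² = 51.84 + 27.04 + 4.84 + 7.84 + 139.24 = 230.8
h = 1/5 + (11.8)²/230.8 = 0.2 + 0.603293 = 0.8033

h = 0.8033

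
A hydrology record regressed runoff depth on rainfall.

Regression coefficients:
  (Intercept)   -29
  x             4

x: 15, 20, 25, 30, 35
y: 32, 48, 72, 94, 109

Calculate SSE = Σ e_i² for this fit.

x=15: ŷ = -29 + 4·15 = 31; e = 32 − 31 = 1
x=20: ŷ = -29 + 4·20 = 51; e = 48 − 51 = -3
x=25: ŷ = -29 + 4·25 = 71; e = 72 − 71 = 1
x=30: ŷ = -29 + 4·30 = 91; e = 94 − 91 = 3
x=35: ŷ = -29 + 4·35 = 111; e = 109 − 111 = -2
SSE = 1 + 9 + 1 + 9 + 4 = 24

SSE = 24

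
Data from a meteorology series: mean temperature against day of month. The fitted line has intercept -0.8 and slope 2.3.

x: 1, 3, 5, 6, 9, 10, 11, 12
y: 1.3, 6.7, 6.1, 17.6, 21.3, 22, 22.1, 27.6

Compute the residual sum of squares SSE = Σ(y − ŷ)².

SSE = 51.12

x=1: ŷ = -0.8 + 2.3·1 = 1.5; r = 1.3 − 1.5 = -0.2
x=3: ŷ = -0.8 + 2.3·3 = 6.1; r = 6.7 − 6.1 = 0.6
x=5: ŷ = -0.8 + 2.3·5 = 10.7; r = 6.1 − 10.7 = -4.6
x=6: ŷ = -0.8 + 2.3·6 = 13; r = 17.6 − 13 = 4.6
x=9: ŷ = -0.8 + 2.3·9 = 19.9; r = 21.3 − 19.9 = 1.4
x=10: ŷ = -0.8 + 2.3·10 = 22.2; r = 22 − 22.2 = -0.2
x=11: ŷ = -0.8 + 2.3·11 = 24.5; r = 22.1 − 24.5 = -2.4
x=12: ŷ = -0.8 + 2.3·12 = 26.8; r = 27.6 − 26.8 = 0.8
SSE = 0.04 + 0.36 + 21.16 + 21.16 + 1.96 + 0.04 + 5.76 + 0.64 = 51.12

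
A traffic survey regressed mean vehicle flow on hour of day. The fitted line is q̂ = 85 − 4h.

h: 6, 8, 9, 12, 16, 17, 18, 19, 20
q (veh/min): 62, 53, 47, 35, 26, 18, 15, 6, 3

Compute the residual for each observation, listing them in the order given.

h=6: q̂ = 85 − 4·6 = 61; r = 62 − 61 = 1
h=8: q̂ = 85 − 4·8 = 53; r = 53 − 53 = 0
h=9: q̂ = 85 − 4·9 = 49; r = 47 − 49 = -2
h=12: q̂ = 85 − 4·12 = 37; r = 35 − 37 = -2
h=16: q̂ = 85 − 4·16 = 21; r = 26 − 21 = 5
h=17: q̂ = 85 − 4·17 = 17; r = 18 − 17 = 1
h=18: q̂ = 85 − 4·18 = 13; r = 15 − 13 = 2
h=19: q̂ = 85 − 4·19 = 9; r = 6 − 9 = -3
h=20: q̂ = 85 − 4·20 = 5; r = 3 − 5 = -2

1, 0, -2, -2, 5, 1, 2, -3, -2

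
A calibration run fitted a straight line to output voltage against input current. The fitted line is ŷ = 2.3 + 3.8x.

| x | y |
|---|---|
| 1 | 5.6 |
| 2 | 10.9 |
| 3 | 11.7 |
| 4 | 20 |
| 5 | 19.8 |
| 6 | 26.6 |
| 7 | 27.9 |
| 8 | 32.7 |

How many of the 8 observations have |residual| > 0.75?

x=1: ŷ = 2.3 + 3.8·1 = 6.1; r = 5.6 − 6.1 = -0.5
x=2: ŷ = 2.3 + 3.8·2 = 9.9; r = 10.9 − 9.9 = 1
x=3: ŷ = 2.3 + 3.8·3 = 13.7; r = 11.7 − 13.7 = -2
x=4: ŷ = 2.3 + 3.8·4 = 17.5; r = 20 − 17.5 = 2.5
x=5: ŷ = 2.3 + 3.8·5 = 21.3; r = 19.8 − 21.3 = -1.5
x=6: ŷ = 2.3 + 3.8·6 = 25.1; r = 26.6 − 25.1 = 1.5
x=7: ŷ = 2.3 + 3.8·7 = 28.9; r = 27.9 − 28.9 = -1
x=8: ŷ = 2.3 + 3.8·8 = 32.7; r = 32.7 − 32.7 = 0
|r| > 0.75: x=2 (|r|=1), x=3 (|r|=2), x=4 (|r|=2.5), x=5 (|r|=1.5), x=6 (|r|=1.5), x=7 (|r|=1) → 6

6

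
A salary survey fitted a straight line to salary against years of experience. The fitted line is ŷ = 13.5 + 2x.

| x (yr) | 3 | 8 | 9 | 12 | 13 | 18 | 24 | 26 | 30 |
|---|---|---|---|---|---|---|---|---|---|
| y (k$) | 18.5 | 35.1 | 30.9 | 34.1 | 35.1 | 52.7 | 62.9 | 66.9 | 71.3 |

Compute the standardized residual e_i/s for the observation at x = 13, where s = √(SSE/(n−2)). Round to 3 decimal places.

-1.281

x=3: ŷ = 13.5 + 2·3 = 19.5; e = 18.5 − 19.5 = -1
x=8: ŷ = 13.5 + 2·8 = 29.5; e = 35.1 − 29.5 = 5.6
x=9: ŷ = 13.5 + 2·9 = 31.5; e = 30.9 − 31.5 = -0.6
x=12: ŷ = 13.5 + 2·12 = 37.5; e = 34.1 − 37.5 = -3.4
x=13: ŷ = 13.5 + 2·13 = 39.5; e = 35.1 − 39.5 = -4.4
x=18: ŷ = 13.5 + 2·18 = 49.5; e = 52.7 − 49.5 = 3.2
x=24: ŷ = 13.5 + 2·24 = 61.5; e = 62.9 − 61.5 = 1.4
x=26: ŷ = 13.5 + 2·26 = 65.5; e = 66.9 − 65.5 = 1.4
x=30: ŷ = 13.5 + 2·30 = 73.5; e = 71.3 − 73.5 = -2.2
SSE = 1 + 31.36 + 0.36 + 11.56 + 19.36 + 10.24 + 1.96 + 1.96 + 4.84 = 82.64
s = √(82.64/7) = 3.43594
e/s = -4.4 / 3.43594 = -1.281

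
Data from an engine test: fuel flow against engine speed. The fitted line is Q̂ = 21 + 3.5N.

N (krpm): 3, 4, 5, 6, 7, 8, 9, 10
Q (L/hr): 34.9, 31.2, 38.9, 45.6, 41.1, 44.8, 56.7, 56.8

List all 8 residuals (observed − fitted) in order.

N=3: Q̂ = 21 + 3.5·3 = 31.5; e = 34.9 − 31.5 = 3.4
N=4: Q̂ = 21 + 3.5·4 = 35; e = 31.2 − 35 = -3.8
N=5: Q̂ = 21 + 3.5·5 = 38.5; e = 38.9 − 38.5 = 0.4
N=6: Q̂ = 21 + 3.5·6 = 42; e = 45.6 − 42 = 3.6
N=7: Q̂ = 21 + 3.5·7 = 45.5; e = 41.1 − 45.5 = -4.4
N=8: Q̂ = 21 + 3.5·8 = 49; e = 44.8 − 49 = -4.2
N=9: Q̂ = 21 + 3.5·9 = 52.5; e = 56.7 − 52.5 = 4.2
N=10: Q̂ = 21 + 3.5·10 = 56; e = 56.8 − 56 = 0.8

3.4, -3.8, 0.4, 3.6, -4.4, -4.2, 4.2, 0.8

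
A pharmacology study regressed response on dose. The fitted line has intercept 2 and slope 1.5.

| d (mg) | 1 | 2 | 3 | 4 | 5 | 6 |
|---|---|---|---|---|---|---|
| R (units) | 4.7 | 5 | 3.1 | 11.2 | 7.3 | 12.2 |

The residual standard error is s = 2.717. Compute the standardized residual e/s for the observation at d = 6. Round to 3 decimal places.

ŷ = 2 + 1.5·6 = 11
e = 12.2 − 11 = 1.2
e/s = 1.2 / 2.717 = 0.442

0.442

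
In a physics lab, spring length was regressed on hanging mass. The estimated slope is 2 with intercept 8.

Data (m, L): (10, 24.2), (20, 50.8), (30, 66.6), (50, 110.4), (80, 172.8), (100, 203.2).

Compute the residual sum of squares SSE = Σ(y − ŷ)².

SSE = 76.08

m=10: L̂ = 8 + 2·10 = 28; e = 24.2 − 28 = -3.8
m=20: L̂ = 8 + 2·20 = 48; e = 50.8 − 48 = 2.8
m=30: L̂ = 8 + 2·30 = 68; e = 66.6 − 68 = -1.4
m=50: L̂ = 8 + 2·50 = 108; e = 110.4 − 108 = 2.4
m=80: L̂ = 8 + 2·80 = 168; e = 172.8 − 168 = 4.8
m=100: L̂ = 8 + 2·100 = 208; e = 203.2 − 208 = -4.8
SSE = 14.44 + 7.84 + 1.96 + 5.76 + 23.04 + 23.04 = 76.08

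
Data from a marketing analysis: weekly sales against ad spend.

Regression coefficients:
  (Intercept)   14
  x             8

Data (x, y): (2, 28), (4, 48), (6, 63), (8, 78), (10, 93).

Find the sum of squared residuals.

SSE = 10

x=2: ŷ = 14 + 8·2 = 30; r = 28 − 30 = -2
x=4: ŷ = 14 + 8·4 = 46; r = 48 − 46 = 2
x=6: ŷ = 14 + 8·6 = 62; r = 63 − 62 = 1
x=8: ŷ = 14 + 8·8 = 78; r = 78 − 78 = 0
x=10: ŷ = 14 + 8·10 = 94; r = 93 − 94 = -1
SSE = 4 + 4 + 1 + 0 + 1 = 10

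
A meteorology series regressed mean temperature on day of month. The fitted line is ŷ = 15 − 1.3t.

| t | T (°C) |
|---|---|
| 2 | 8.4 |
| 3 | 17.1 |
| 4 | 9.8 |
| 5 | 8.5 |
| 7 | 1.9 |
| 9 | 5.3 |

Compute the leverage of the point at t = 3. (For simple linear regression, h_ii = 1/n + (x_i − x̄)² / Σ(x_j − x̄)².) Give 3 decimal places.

t̄ = (2 + 3 + 4 + 5 + 7 + 9)/6 = 5
Σ(t − t̄)² = 9 + 4 + 1 + 0 + 4 + 16 = 34
h = 1/6 + (-2)²/34 = 0.166667 + 0.117647 = 0.284

h = 0.284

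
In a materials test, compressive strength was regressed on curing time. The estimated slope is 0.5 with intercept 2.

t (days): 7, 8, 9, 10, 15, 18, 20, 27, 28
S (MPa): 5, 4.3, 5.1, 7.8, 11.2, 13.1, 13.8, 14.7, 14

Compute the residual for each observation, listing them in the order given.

-0.5, -1.7, -1.4, 0.8, 1.7, 2.1, 1.8, -0.8, -2

t=7: ŷ = 2 + 0.5·7 = 5.5; r = 5 − 5.5 = -0.5
t=8: ŷ = 2 + 0.5·8 = 6; r = 4.3 − 6 = -1.7
t=9: ŷ = 2 + 0.5·9 = 6.5; r = 5.1 − 6.5 = -1.4
t=10: ŷ = 2 + 0.5·10 = 7; r = 7.8 − 7 = 0.8
t=15: ŷ = 2 + 0.5·15 = 9.5; r = 11.2 − 9.5 = 1.7
t=18: ŷ = 2 + 0.5·18 = 11; r = 13.1 − 11 = 2.1
t=20: ŷ = 2 + 0.5·20 = 12; r = 13.8 − 12 = 1.8
t=27: ŷ = 2 + 0.5·27 = 15.5; r = 14.7 − 15.5 = -0.8
t=28: ŷ = 2 + 0.5·28 = 16; r = 14 − 16 = -2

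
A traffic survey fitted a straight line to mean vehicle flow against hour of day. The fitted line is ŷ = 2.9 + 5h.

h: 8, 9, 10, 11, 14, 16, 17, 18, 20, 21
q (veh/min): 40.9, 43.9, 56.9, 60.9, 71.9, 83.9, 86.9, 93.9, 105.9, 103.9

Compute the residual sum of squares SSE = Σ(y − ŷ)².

SSE = 74

h=8: ŷ = 2.9 + 5·8 = 42.9; r = 40.9 − 42.9 = -2
h=9: ŷ = 2.9 + 5·9 = 47.9; r = 43.9 − 47.9 = -4
h=10: ŷ = 2.9 + 5·10 = 52.9; r = 56.9 − 52.9 = 4
h=11: ŷ = 2.9 + 5·11 = 57.9; r = 60.9 − 57.9 = 3
h=14: ŷ = 2.9 + 5·14 = 72.9; r = 71.9 − 72.9 = -1
h=16: ŷ = 2.9 + 5·16 = 82.9; r = 83.9 − 82.9 = 1
h=17: ŷ = 2.9 + 5·17 = 87.9; r = 86.9 − 87.9 = -1
h=18: ŷ = 2.9 + 5·18 = 92.9; r = 93.9 − 92.9 = 1
h=20: ŷ = 2.9 + 5·20 = 102.9; r = 105.9 − 102.9 = 3
h=21: ŷ = 2.9 + 5·21 = 107.9; r = 103.9 − 107.9 = -4
SSE = 4 + 16 + 16 + 9 + 1 + 1 + 1 + 1 + 9 + 16 = 74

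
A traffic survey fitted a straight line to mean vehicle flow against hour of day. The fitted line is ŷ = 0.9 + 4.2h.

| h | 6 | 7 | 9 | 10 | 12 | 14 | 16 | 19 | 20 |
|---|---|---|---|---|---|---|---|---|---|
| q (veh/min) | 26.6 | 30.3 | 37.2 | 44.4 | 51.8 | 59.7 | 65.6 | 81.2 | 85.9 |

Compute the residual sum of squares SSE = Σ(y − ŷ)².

h=6: ŷ = 0.9 + 4.2·6 = 26.1; r = 26.6 − 26.1 = 0.5
h=7: ŷ = 0.9 + 4.2·7 = 30.3; r = 30.3 − 30.3 = 0
h=9: ŷ = 0.9 + 4.2·9 = 38.7; r = 37.2 − 38.7 = -1.5
h=10: ŷ = 0.9 + 4.2·10 = 42.9; r = 44.4 − 42.9 = 1.5
h=12: ŷ = 0.9 + 4.2·12 = 51.3; r = 51.8 − 51.3 = 0.5
h=14: ŷ = 0.9 + 4.2·14 = 59.7; r = 59.7 − 59.7 = 0
h=16: ŷ = 0.9 + 4.2·16 = 68.1; r = 65.6 − 68.1 = -2.5
h=19: ŷ = 0.9 + 4.2·19 = 80.7; r = 81.2 − 80.7 = 0.5
h=20: ŷ = 0.9 + 4.2·20 = 84.9; r = 85.9 − 84.9 = 1
SSE = 0.25 + 0 + 2.25 + 2.25 + 0.25 + 0 + 6.25 + 0.25 + 1 = 12.5

SSE = 12.5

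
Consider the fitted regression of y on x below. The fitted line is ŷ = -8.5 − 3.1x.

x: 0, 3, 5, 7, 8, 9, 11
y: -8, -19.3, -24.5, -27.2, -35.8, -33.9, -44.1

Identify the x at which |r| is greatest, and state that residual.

x=0: ŷ = -8.5 − 3.1·0 = -8.5; r = -8 − (-8.5) = 0.5
x=3: ŷ = -8.5 − 3.1·3 = -17.8; r = -19.3 − (-17.8) = -1.5
x=5: ŷ = -8.5 − 3.1·5 = -24; r = -24.5 − (-24) = -0.5
x=7: ŷ = -8.5 − 3.1·7 = -30.2; r = -27.2 − (-30.2) = 3
x=8: ŷ = -8.5 − 3.1·8 = -33.3; r = -35.8 − (-33.3) = -2.5
x=9: ŷ = -8.5 − 3.1·9 = -36.4; r = -33.9 − (-36.4) = 2.5
x=11: ŷ = -8.5 − 3.1·11 = -42.6; r = -44.1 − (-42.6) = -1.5
Largest |r| is 3 at x = 7, residual 3.

x = 7, r = 3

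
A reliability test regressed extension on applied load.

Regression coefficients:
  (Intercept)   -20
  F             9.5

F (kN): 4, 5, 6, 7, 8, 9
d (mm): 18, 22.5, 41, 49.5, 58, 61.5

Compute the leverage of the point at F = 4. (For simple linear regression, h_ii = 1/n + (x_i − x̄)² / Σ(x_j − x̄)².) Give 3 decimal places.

h = 0.524

F̄ = (4 + 5 + 6 + 7 + 8 + 9)/6 = 6.5
Σ(F − F̄)² = 6.25 + 2.25 + 0.25 + 0.25 + 2.25 + 6.25 = 17.5
h = 1/6 + (-2.5)²/17.5 = 0.166667 + 0.357143 = 0.524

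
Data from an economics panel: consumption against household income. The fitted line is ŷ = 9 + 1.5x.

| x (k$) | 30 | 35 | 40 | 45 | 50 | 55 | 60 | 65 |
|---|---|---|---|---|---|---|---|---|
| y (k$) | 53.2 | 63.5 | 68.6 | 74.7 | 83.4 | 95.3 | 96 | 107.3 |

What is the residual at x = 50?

ŷ = 9 + 1.5·50 = 84
e = 83.4 − 84 = -0.6

e = -0.6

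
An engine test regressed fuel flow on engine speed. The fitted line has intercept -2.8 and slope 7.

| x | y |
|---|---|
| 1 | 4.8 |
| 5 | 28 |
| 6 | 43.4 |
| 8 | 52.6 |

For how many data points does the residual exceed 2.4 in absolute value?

2

x=1: ŷ = -2.8 + 7·1 = 4.2; e = 4.8 − 4.2 = 0.6
x=5: ŷ = -2.8 + 7·5 = 32.2; e = 28 − 32.2 = -4.2
x=6: ŷ = -2.8 + 7·6 = 39.2; e = 43.4 − 39.2 = 4.2
x=8: ŷ = -2.8 + 7·8 = 53.2; e = 52.6 − 53.2 = -0.6
|e| > 2.4: x=5 (|e|=4.2), x=6 (|e|=4.2) → 2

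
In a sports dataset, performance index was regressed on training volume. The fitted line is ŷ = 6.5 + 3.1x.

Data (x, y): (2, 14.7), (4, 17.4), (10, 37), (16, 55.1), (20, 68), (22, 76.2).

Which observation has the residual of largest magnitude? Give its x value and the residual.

x=2: ŷ = 6.5 + 3.1·2 = 12.7; e = 14.7 − 12.7 = 2
x=4: ŷ = 6.5 + 3.1·4 = 18.9; e = 17.4 − 18.9 = -1.5
x=10: ŷ = 6.5 + 3.1·10 = 37.5; e = 37 − 37.5 = -0.5
x=16: ŷ = 6.5 + 3.1·16 = 56.1; e = 55.1 − 56.1 = -1
x=20: ŷ = 6.5 + 3.1·20 = 68.5; e = 68 − 68.5 = -0.5
x=22: ŷ = 6.5 + 3.1·22 = 74.7; e = 76.2 − 74.7 = 1.5
Largest |e| is 2 at x = 2, residual 2.

x = 2, e = 2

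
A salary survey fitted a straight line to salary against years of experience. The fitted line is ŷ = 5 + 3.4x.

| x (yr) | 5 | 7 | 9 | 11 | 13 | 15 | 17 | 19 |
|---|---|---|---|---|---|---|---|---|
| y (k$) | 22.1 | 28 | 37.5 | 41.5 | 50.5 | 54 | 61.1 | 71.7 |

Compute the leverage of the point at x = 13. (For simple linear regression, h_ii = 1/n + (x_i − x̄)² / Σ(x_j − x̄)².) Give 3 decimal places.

x̄ = (5 + 7 + 9 + 11 + 13 + 15 + 17 + 19)/8 = 12
Σ(x − x̄)² = 49 + 25 + 9 + 1 + 1 + 9 + 25 + 49 = 168
h = 1/8 + (1)²/168 = 0.125 + 0.00595238 = 0.131

h = 0.131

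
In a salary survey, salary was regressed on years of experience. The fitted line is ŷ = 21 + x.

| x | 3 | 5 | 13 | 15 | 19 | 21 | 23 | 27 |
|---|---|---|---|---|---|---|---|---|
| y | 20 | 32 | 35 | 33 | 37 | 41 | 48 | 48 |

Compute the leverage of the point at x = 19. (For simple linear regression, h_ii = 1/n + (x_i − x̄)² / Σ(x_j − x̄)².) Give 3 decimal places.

x̄ = (3 + 5 + 13 + 15 + 19 + 21 + 23 + 27)/8 = 15.75
Σ(x − x̄)² = 162.562 + 115.562 + 7.5625 + 0.5625 + 10.5625 + 27.5625 + 52.5625 + 126.562 = 503.5
h = 1/8 + (3.25)²/503.5 = 0.125 + 0.0209782 = 0.146

h = 0.146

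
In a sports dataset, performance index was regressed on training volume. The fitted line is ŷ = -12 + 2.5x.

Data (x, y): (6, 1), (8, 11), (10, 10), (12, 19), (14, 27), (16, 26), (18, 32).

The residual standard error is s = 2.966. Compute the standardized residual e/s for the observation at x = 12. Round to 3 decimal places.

0.337

ŷ = -12 + 2.5·12 = 18
e = 19 − 18 = 1
e/s = 1 / 2.966 = 0.337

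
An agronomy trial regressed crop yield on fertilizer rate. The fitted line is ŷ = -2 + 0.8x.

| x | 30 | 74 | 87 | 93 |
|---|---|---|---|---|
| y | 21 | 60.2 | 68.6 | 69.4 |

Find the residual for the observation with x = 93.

ŷ = -2 + 0.8·93 = 72.4
e = 69.4 − 72.4 = -3

e = -3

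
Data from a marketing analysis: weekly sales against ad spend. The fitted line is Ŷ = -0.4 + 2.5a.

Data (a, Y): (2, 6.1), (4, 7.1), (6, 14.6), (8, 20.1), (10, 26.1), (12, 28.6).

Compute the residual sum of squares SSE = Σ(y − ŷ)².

SSE = 12

a=2: Ŷ = -0.4 + 2.5·2 = 4.6; e = 6.1 − 4.6 = 1.5
a=4: Ŷ = -0.4 + 2.5·4 = 9.6; e = 7.1 − 9.6 = -2.5
a=6: Ŷ = -0.4 + 2.5·6 = 14.6; e = 14.6 − 14.6 = 0
a=8: Ŷ = -0.4 + 2.5·8 = 19.6; e = 20.1 − 19.6 = 0.5
a=10: Ŷ = -0.4 + 2.5·10 = 24.6; e = 26.1 − 24.6 = 1.5
a=12: Ŷ = -0.4 + 2.5·12 = 29.6; e = 28.6 − 29.6 = -1
SSE = 2.25 + 6.25 + 0 + 0.25 + 2.25 + 1 = 12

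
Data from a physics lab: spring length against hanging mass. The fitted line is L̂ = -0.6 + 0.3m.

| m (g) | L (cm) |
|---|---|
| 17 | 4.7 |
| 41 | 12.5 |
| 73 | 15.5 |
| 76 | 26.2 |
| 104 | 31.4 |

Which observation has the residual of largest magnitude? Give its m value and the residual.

m = 73, r = -5.8

m=17: L̂ = -0.6 + 0.3·17 = 4.5; r = 4.7 − 4.5 = 0.2
m=41: L̂ = -0.6 + 0.3·41 = 11.7; r = 12.5 − 11.7 = 0.8
m=73: L̂ = -0.6 + 0.3·73 = 21.3; r = 15.5 − 21.3 = -5.8
m=76: L̂ = -0.6 + 0.3·76 = 22.2; r = 26.2 − 22.2 = 4
m=104: L̂ = -0.6 + 0.3·104 = 30.6; r = 31.4 − 30.6 = 0.8
Largest |r| is 5.8 at m = 73, residual -5.8.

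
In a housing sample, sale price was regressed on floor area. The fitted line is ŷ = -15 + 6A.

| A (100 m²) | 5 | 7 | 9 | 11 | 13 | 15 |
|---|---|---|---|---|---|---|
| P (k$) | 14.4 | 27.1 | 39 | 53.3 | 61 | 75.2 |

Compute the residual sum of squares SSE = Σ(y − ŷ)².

A=5: ŷ = -15 + 6·5 = 15; e = 14.4 − 15 = -0.6
A=7: ŷ = -15 + 6·7 = 27; e = 27.1 − 27 = 0.1
A=9: ŷ = -15 + 6·9 = 39; e = 39 − 39 = 0
A=11: ŷ = -15 + 6·11 = 51; e = 53.3 − 51 = 2.3
A=13: ŷ = -15 + 6·13 = 63; e = 61 − 63 = -2
A=15: ŷ = -15 + 6·15 = 75; e = 75.2 − 75 = 0.2
SSE = 0.36 + 0.01 + 0 + 5.29 + 4 + 0.04 = 9.7

SSE = 9.7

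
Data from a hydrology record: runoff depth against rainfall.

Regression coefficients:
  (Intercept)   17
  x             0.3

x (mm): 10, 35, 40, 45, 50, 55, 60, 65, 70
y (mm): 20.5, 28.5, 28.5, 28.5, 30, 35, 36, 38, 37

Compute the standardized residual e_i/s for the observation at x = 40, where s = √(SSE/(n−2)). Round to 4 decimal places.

x=10: ŷ = 17 + 0.3·10 = 20; e = 20.5 − 20 = 0.5
x=35: ŷ = 17 + 0.3·35 = 27.5; e = 28.5 − 27.5 = 1
x=40: ŷ = 17 + 0.3·40 = 29; e = 28.5 − 29 = -0.5
x=45: ŷ = 17 + 0.3·45 = 30.5; e = 28.5 − 30.5 = -2
x=50: ŷ = 17 + 0.3·50 = 32; e = 30 − 32 = -2
x=55: ŷ = 17 + 0.3·55 = 33.5; e = 35 − 33.5 = 1.5
x=60: ŷ = 17 + 0.3·60 = 35; e = 36 − 35 = 1
x=65: ŷ = 17 + 0.3·65 = 36.5; e = 38 − 36.5 = 1.5
x=70: ŷ = 17 + 0.3·70 = 38; e = 37 − 38 = -1
SSE = 0.25 + 1 + 0.25 + 4 + 4 + 2.25 + 1 + 2.25 + 1 = 16
s = √(16/7) = 1.51186
e/s = -0.5 / 1.51186 = -0.3307

-0.3307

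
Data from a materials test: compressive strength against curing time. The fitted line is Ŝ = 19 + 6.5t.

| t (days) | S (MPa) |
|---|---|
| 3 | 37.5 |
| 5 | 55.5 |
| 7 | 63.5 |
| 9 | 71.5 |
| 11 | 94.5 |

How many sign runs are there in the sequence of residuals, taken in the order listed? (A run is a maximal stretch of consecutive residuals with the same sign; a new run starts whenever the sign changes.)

t=3: Ŝ = 19 + 6.5·3 = 38.5; e = 37.5 − 38.5 = -1
t=5: Ŝ = 19 + 6.5·5 = 51.5; e = 55.5 − 51.5 = 4
t=7: Ŝ = 19 + 6.5·7 = 64.5; e = 63.5 − 64.5 = -1
t=9: Ŝ = 19 + 6.5·9 = 77.5; e = 71.5 − 77.5 = -6
t=11: Ŝ = 19 + 6.5·11 = 90.5; e = 94.5 − 90.5 = 4
Signs: − + − − +
Runs: −×1, +×1, −×2, +×1 → 4

4 runs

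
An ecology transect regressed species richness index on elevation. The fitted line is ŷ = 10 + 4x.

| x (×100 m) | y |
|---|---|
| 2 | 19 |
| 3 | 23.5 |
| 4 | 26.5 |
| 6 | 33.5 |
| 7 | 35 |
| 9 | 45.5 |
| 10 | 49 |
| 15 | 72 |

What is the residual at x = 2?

ŷ = 10 + 4·2 = 18
e = 19 − 18 = 1

e = 1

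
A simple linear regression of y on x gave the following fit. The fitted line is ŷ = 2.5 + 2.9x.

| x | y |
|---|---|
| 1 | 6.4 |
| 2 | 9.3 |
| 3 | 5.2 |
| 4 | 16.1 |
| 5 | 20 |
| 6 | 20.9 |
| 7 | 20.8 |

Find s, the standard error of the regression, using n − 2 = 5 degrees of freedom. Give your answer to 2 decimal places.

s = 3.35

x=1: ŷ = 2.5 + 2.9·1 = 5.4; e = 6.4 − 5.4 = 1
x=2: ŷ = 2.5 + 2.9·2 = 8.3; e = 9.3 − 8.3 = 1
x=3: ŷ = 2.5 + 2.9·3 = 11.2; e = 5.2 − 11.2 = -6
x=4: ŷ = 2.5 + 2.9·4 = 14.1; e = 16.1 − 14.1 = 2
x=5: ŷ = 2.5 + 2.9·5 = 17; e = 20 − 17 = 3
x=6: ŷ = 2.5 + 2.9·6 = 19.9; e = 20.9 − 19.9 = 1
x=7: ŷ = 2.5 + 2.9·7 = 22.8; e = 20.8 − 22.8 = -2
SSE = 1 + 1 + 36 + 4 + 9 + 1 + 4 = 56
s = √(56/5) = √11.2 ≈ 3.35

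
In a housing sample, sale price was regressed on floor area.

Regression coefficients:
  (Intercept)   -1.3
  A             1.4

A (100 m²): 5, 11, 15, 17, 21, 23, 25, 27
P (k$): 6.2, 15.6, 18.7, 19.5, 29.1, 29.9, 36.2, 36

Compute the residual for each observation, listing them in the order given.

A=5: ŷ = -1.3 + 1.4·5 = 5.7; r = 6.2 − 5.7 = 0.5
A=11: ŷ = -1.3 + 1.4·11 = 14.1; r = 15.6 − 14.1 = 1.5
A=15: ŷ = -1.3 + 1.4·15 = 19.7; r = 18.7 − 19.7 = -1
A=17: ŷ = -1.3 + 1.4·17 = 22.5; r = 19.5 − 22.5 = -3
A=21: ŷ = -1.3 + 1.4·21 = 28.1; r = 29.1 − 28.1 = 1
A=23: ŷ = -1.3 + 1.4·23 = 30.9; r = 29.9 − 30.9 = -1
A=25: ŷ = -1.3 + 1.4·25 = 33.7; r = 36.2 − 33.7 = 2.5
A=27: ŷ = -1.3 + 1.4·27 = 36.5; r = 36 − 36.5 = -0.5

0.5, 1.5, -1, -3, 1, -1, 2.5, -0.5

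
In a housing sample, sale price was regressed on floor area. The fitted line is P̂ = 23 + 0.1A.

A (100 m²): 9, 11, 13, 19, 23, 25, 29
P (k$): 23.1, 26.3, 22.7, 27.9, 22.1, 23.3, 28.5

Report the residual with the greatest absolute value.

e = -3.2

A=9: P̂ = 23 + 0.1·9 = 23.9; e = 23.1 − 23.9 = -0.8
A=11: P̂ = 23 + 0.1·11 = 24.1; e = 26.3 − 24.1 = 2.2
A=13: P̂ = 23 + 0.1·13 = 24.3; e = 22.7 − 24.3 = -1.6
A=19: P̂ = 23 + 0.1·19 = 24.9; e = 27.9 − 24.9 = 3
A=23: P̂ = 23 + 0.1·23 = 25.3; e = 22.1 − 25.3 = -3.2
A=25: P̂ = 23 + 0.1·25 = 25.5; e = 23.3 − 25.5 = -2.2
A=29: P̂ = 23 + 0.1·29 = 25.9; e = 28.5 − 25.9 = 2.6
Largest |e| is 3.2 at A = 23, residual -3.2.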